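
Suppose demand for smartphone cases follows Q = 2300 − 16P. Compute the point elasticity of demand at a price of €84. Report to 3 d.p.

At P = 84, Q = 956.
dQ/dP = −16.
ε = (dQ/dP)(P/Q) = (-16)(84/956).

-1.406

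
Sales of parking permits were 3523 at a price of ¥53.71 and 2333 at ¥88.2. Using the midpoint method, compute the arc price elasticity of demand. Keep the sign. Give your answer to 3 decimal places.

-0.836

ΔQ = 2333 − 3523 = -1190; ΔP = 88.2 − 53.71 = 34.49.
Midpoints: P̄ = 70.95, Q̄ = 2928.0.
ε = (ΔQ/ΔP)(P̄/Q̄) = (-1190/34.49)(70.95/2928.0).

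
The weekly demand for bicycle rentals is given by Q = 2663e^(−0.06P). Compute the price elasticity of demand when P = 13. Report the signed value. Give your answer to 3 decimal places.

-0.780

At P = 13, Q = 1220.735.
dQ/dP = −0.06·2663e^(−0.06P) = −0.06Q = -73.244.
ε = (dQ/dP)(P/Q) = (-73.244)(13/1220.735).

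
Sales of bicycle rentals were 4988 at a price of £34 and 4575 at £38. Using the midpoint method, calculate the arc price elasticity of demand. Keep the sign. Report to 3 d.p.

ΔQ = 4575 − 4988 = -413; ΔP = 38 − 34 = 4.
Midpoints: P̄ = 36.00, Q̄ = 4781.5.
ε = (ΔQ/ΔP)(P̄/Q̄) = (-413/4)(36.00/4781.5).

-0.777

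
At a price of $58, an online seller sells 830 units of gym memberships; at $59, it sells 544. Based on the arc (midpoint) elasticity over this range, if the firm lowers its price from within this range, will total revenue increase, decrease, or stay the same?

increase

Arc ε = (-286/1)(58.50/687.0) ≈ -24.354.
|ε| = 24.35 > 1, so demand is elastic. A price cut therefore raises total revenue.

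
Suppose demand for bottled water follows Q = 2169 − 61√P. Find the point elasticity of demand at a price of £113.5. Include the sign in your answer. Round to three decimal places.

-0.214

At P = 113.5, Q = 1519.128.
dQ/dP = −61/(2√P) = -2.863.
ε = (dQ/dP)(P/Q) = (-2.863)(113.5/1519.128).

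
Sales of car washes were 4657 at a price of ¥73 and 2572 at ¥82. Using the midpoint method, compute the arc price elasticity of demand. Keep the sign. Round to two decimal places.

ΔQ = 2572 − 4657 = -2085; ΔP = 82 − 73 = 9.
Midpoints: P̄ = 77.50, Q̄ = 3614.5.
ε = (ΔQ/ΔP)(P̄/Q̄) = (-2085/9)(77.50/3614.5).

-4.97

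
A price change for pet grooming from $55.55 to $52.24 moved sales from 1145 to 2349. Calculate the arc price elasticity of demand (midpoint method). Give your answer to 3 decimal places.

ΔQ = 2349 − 1145 = 1204; ΔP = 52.24 − 55.55 = -3.31.
Midpoints: P̄ = 53.89, Q̄ = 1747.0.
ε = (ΔQ/ΔP)(P̄/Q̄) = (1204/-3.31)(53.89/1747.0).

-11.222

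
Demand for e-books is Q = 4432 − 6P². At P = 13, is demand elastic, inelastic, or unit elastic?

inelastic

Q = 3418, dQ/dP = -156.
ε = (dQ/dP)(P/Q) ≈ -0.593.
|ε| = 0.59 < 1.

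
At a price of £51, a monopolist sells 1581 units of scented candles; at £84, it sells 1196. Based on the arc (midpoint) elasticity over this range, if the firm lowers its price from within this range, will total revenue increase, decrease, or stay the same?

Arc ε = (-385/33)(67.50/1388.5) ≈ -0.567.
|ε| = 0.57 < 1, so demand is inelastic. A price cut therefore reduces total revenue.

decrease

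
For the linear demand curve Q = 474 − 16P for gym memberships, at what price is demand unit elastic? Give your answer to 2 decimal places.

For linear demand Q = a − bP, ε = −bP/(a − bP). |ε| = 1 when bP = a − bP, i.e. P = a/(2b).
P = 474/(2·16) = 474/32 = 14.8125.

14.81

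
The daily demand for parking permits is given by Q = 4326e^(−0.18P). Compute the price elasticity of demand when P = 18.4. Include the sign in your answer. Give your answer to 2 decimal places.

-3.31

At P = 18.4, Q = 157.653.
dQ/dP = −0.18·4326e^(−0.18P) = −0.18Q = -28.378.
ε = (dQ/dP)(P/Q) = (-28.378)(18.4/157.653).
|ε| > 1, so demand is elastic at this price.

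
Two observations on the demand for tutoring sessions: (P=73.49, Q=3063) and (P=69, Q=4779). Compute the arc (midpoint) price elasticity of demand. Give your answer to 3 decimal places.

ΔQ = 4779 − 3063 = 1716; ΔP = 69 − 73.49 = -4.49.
Midpoints: P̄ = 71.25, Q̄ = 3921.0.
ε = (ΔQ/ΔP)(P̄/Q̄) = (1716/-4.49)(71.25/3921.0).

-6.944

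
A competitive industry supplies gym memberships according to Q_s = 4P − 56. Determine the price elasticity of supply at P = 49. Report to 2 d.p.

1.40

At P = 49, Q_s = 140.
dQ_s/dP = 4.
ε_s = (dQ_s/dP)(P/Q_s) = (4)(49/140).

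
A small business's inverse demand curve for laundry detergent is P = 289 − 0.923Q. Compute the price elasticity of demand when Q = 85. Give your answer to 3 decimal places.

At Q = 85, P = 289 − 0.923(85) = 210.55.
dP/dQ = −0.923, so dQ/dP = 1/(−0.923) = -1.083.
ε = (dQ/dP)(P/Q) = (-1.083)(210.55/85).

-2.684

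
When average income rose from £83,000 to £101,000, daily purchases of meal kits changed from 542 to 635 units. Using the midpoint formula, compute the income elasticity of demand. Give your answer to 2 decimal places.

ΔQ = 93, ΔI = 18000. Midpoints: Ī = 92,000, Q̄ = 588.5.
ε_I = (ΔQ/ΔI)(Ī/Q̄) = (93/18000)(92000/588.5).

0.81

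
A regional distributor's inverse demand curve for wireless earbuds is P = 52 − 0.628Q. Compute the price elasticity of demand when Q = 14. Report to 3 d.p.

-4.914

At Q = 14, P = 52 − 0.628(14) = 43.21.
dP/dQ = −0.628, so dQ/dP = 1/(−0.628) = -1.592.
ε = (dQ/dP)(P/Q) = (-1.592)(43.21/14).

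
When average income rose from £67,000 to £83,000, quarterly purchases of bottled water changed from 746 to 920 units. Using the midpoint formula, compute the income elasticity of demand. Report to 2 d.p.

0.98

ΔQ = 174, ΔI = 16000. Midpoints: Ī = 75,000, Q̄ = 833.0.
ε_I = (ΔQ/ΔI)(Ī/Q̄) = (174/16000)(75000/833.0).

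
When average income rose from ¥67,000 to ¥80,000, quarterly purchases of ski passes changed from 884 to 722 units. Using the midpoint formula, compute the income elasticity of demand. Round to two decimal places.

-1.14

ΔQ = -162, ΔI = 13000. Midpoints: Ī = 73,500, Q̄ = 803.0.
ε_I = (ΔQ/ΔI)(Ī/Q̄) = (-162/13000)(73500/803.0).
ε_I < 0, so the good is inferior.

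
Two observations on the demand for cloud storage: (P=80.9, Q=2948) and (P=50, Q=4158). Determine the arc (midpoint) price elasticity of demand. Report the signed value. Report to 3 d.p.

-0.721

ΔQ = 4158 − 2948 = 1210; ΔP = 50 − 80.9 = -30.9.
Midpoints: P̄ = 65.45, Q̄ = 3553.0.
ε = (ΔQ/ΔP)(P̄/Q̄) = (1210/-30.9)(65.45/3553.0).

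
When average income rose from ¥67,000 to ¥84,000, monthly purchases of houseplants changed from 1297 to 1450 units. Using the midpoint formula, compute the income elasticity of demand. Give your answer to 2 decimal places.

0.49

ΔQ = 153, ΔI = 17000. Midpoints: Ī = 75,500, Q̄ = 1373.5.
ε_I = (ΔQ/ΔI)(Ī/Q̄) = (153/17000)(75500/1373.5).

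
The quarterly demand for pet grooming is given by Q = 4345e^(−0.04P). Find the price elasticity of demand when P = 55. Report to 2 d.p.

-2.20

At P = 55, Q = 481.440.
dQ/dP = −0.04·4345e^(−0.04P) = −0.04Q = -19.258.
ε = (dQ/dP)(P/Q) = (-19.258)(55/481.440).
|ε| > 1, so demand is elastic at this price.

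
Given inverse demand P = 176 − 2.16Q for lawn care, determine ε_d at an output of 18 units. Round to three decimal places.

-3.527

At Q = 18, P = 176 − 2.16(18) = 137.12.
dP/dQ = −2.16, so dQ/dP = 1/(−2.16) = -0.463.
ε = (dQ/dP)(P/Q) = (-0.463)(137.12/18).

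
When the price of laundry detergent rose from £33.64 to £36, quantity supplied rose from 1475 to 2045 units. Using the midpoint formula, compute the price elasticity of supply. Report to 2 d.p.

ΔQ = 2045 − 1475 = 570; ΔP = 36 − 33.64 = 2.36.
Midpoints: P̄ = 34.82, Q̄ = 1760.0.
ε_s = (ΔQ/ΔP)(P̄/Q̄) = (570/2.36)(34.82/1760.0).

4.78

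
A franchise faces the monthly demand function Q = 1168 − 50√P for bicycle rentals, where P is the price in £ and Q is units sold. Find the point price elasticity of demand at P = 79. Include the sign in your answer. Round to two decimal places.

-0.31

At P = 79, Q = 723.590.
dQ/dP = −50/(2√P) = -2.813.
ε = (dQ/dP)(P/Q) = (-2.813)(79/723.590).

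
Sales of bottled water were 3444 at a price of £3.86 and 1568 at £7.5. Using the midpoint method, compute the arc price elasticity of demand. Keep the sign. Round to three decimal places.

-1.168

ΔQ = 1568 − 3444 = -1876; ΔP = 7.5 − 3.86 = 3.64.
Midpoints: P̄ = 5.68, Q̄ = 2506.0.
ε = (ΔQ/ΔP)(P̄/Q̄) = (-1876/3.64)(5.68/2506.0).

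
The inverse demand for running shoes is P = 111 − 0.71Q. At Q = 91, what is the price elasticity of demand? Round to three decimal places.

At Q = 91, P = 111 − 0.71(91) = 46.39.
dP/dQ = −0.71, so dQ/dP = 1/(−0.71) = -1.408.
ε = (dQ/dP)(P/Q) = (-1.408)(46.39/91).

-0.718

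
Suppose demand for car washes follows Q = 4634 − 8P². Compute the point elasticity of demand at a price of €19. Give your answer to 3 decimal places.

At P = 19, Q = 1746.
dQ/dP = −16P = -304.
ε = (dQ/dP)(P/Q) = (-304)(19/1746).

-3.308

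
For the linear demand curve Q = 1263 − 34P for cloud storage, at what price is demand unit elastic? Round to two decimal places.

For linear demand Q = a − bP, ε = −bP/(a − bP). |ε| = 1 when bP = a − bP, i.e. P = a/(2b).
P = 1263/(2·34) = 1263/68 = 18.5735.

18.57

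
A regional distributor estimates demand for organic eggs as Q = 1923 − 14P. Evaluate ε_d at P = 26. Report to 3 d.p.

-0.233

At P = 26, Q = 1559.
dQ/dP = −14.
ε = (dQ/dP)(P/Q) = (-14)(26/1559).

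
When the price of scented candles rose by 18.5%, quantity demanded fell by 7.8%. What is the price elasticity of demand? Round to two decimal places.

-0.42

ε = %ΔQ / %ΔP = (-7.8)/(18.5) = -0.422.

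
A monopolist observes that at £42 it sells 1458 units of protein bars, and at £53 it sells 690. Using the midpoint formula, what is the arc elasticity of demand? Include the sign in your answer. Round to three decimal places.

ΔQ = 690 − 1458 = -768; ΔP = 53 − 42 = 11.
Midpoints: P̄ = 47.50, Q̄ = 1074.0.
ε = (ΔQ/ΔP)(P̄/Q̄) = (-768/11)(47.50/1074.0).

-3.088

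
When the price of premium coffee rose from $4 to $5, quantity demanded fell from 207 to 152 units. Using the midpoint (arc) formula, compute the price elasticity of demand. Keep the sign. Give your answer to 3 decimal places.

-1.379

ΔQ = 152 − 207 = -55; ΔP = 5 − 4 = 1.
Midpoints: P̄ = 4.50, Q̄ = 179.5.
ε = (ΔQ/ΔP)(P̄/Q̄) = (-55/1)(4.50/179.5).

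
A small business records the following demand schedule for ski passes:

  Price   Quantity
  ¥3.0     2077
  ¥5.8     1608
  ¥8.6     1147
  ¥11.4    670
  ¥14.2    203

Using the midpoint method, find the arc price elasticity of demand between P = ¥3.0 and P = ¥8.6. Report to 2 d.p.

-0.60

At P = 3.0, Q = 2077; at P = 8.6, Q = 1147.
ΔQ = -930, ΔP = 5.6. Midpoints: P̄ = 5.80, Q̄ = 1612.0.
ε = (ΔQ/ΔP)(P̄/Q̄) = (-930/5.6)(5.80/1612.0).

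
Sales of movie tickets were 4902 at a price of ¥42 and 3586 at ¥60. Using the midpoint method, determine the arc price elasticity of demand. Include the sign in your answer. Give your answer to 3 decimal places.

ΔQ = 3586 − 4902 = -1316; ΔP = 60 − 42 = 18.
Midpoints: P̄ = 51.00, Q̄ = 4244.0.
ε = (ΔQ/ΔP)(P̄/Q̄) = (-1316/18)(51.00/4244.0).

-0.879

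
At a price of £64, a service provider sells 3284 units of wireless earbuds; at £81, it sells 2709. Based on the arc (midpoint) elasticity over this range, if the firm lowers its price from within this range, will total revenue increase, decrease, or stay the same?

Arc ε = (-575/17)(72.50/2996.5) ≈ -0.818.
|ε| = 0.82 < 1, so demand is inelastic. A price cut therefore reduces total revenue.

decrease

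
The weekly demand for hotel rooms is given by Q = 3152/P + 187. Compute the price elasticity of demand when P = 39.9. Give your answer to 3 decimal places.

-0.297

At P = 39.9, Q = 265.997.
dQ/dP = −3152/P² = -1.980.
ε = (dQ/dP)(P/Q) = (-1.980)(39.9/265.997).
|ε| < 1, so demand is inelastic at this price.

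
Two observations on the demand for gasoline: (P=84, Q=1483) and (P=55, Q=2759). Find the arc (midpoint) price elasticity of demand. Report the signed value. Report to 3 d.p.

ΔQ = 2759 − 1483 = 1276; ΔP = 55 − 84 = -29.
Midpoints: P̄ = 69.50, Q̄ = 2121.0.
ε = (ΔQ/ΔP)(P̄/Q̄) = (1276/-29)(69.50/2121.0).

-1.442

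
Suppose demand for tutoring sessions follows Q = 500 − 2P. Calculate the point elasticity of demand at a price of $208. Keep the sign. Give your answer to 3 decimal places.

-4.952

At P = 208, Q = 84.
dQ/dP = −2.
ε = (dQ/dP)(P/Q) = (-2)(208/84).
|ε| > 1, so demand is elastic at this price.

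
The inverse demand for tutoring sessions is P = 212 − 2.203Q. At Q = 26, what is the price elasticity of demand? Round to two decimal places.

At Q = 26, P = 212 − 2.203(26) = 154.72.
dP/dQ = −2.203, so dQ/dP = 1/(−2.203) = -0.454.
ε = (dQ/dP)(P/Q) = (-0.454)(154.72/26).

-2.70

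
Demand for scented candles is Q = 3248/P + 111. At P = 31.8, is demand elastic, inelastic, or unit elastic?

inelastic

Q = 213.138, dQ/dP = -3.212.
ε = (dQ/dP)(P/Q) ≈ -0.479.
|ε| = 0.48 < 1.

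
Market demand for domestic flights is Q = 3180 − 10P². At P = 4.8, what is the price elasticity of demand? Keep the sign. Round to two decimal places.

At P = 4.8, Q = 2949.600.
dQ/dP = −20P = -96.
ε = (dQ/dP)(P/Q) = (-96)(4.8/2949.600).
|ε| < 1, so demand is inelastic at this price.

-0.16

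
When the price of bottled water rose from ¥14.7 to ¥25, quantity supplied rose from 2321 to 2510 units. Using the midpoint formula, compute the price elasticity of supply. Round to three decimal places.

0.151

ΔQ = 2510 − 2321 = 189; ΔP = 25 − 14.7 = 10.3.
Midpoints: P̄ = 19.85, Q̄ = 2415.5.
ε_s = (ΔQ/ΔP)(P̄/Q̄) = (189/10.3)(19.85/2415.5).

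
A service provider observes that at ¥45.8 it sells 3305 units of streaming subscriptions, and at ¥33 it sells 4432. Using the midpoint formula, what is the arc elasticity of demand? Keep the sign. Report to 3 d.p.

-0.897

ΔQ = 4432 − 3305 = 1127; ΔP = 33 − 45.8 = -12.8.
Midpoints: P̄ = 39.40, Q̄ = 3868.5.
ε = (ΔQ/ΔP)(P̄/Q̄) = (1127/-12.8)(39.40/3868.5).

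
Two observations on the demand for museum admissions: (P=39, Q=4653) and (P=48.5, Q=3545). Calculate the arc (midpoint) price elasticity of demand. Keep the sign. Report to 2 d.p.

ΔQ = 3545 − 4653 = -1108; ΔP = 48.5 − 39 = 9.5.
Midpoints: P̄ = 43.75, Q̄ = 4099.0.
ε = (ΔQ/ΔP)(P̄/Q̄) = (-1108/9.5)(43.75/4099.0).

-1.24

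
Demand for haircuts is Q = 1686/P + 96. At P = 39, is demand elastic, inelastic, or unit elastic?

inelastic

Q = 139.231, dQ/dP = -1.108.
ε = (dQ/dP)(P/Q) ≈ -0.310.
|ε| = 0.31 < 1.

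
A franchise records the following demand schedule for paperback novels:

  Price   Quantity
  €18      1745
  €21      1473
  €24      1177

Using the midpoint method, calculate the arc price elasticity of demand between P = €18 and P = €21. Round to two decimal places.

-1.10

At P = 18, Q = 1745; at P = 21, Q = 1473.
ΔQ = -272, ΔP = 3. Midpoints: P̄ = 19.50, Q̄ = 1609.0.
ε = (ΔQ/ΔP)(P̄/Q̄) = (-272/3)(19.50/1609.0).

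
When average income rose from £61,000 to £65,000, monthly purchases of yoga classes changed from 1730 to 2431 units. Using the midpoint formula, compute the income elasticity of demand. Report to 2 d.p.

ΔQ = 701, ΔI = 4000. Midpoints: Ī = 63,000, Q̄ = 2080.5.
ε_I = (ΔQ/ΔI)(Ī/Q̄) = (701/4000)(63000/2080.5).

5.31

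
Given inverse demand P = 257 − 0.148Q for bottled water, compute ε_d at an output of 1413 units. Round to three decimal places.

At Q = 1413, P = 257 − 0.148(1413) = 47.88.
dP/dQ = −0.148, so dQ/dP = 1/(−0.148) = -6.757.
ε = (dQ/dP)(P/Q) = (-6.757)(47.88/1413).

-0.229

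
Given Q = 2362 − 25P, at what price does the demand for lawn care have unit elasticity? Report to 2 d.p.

For linear demand Q = a − bP, ε = −bP/(a − bP). |ε| = 1 when bP = a − bP, i.e. P = a/(2b).
P = 2362/(2·25) = 2362/50 = 47.2400.

47.24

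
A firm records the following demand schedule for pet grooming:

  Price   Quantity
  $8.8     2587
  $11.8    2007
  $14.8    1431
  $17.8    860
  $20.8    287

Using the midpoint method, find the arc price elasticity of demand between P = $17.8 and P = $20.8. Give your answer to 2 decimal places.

At P = 17.8, Q = 860; at P = 20.8, Q = 287.
ΔQ = -573, ΔP = 3.0. Midpoints: P̄ = 19.30, Q̄ = 573.5.
ε = (ΔQ/ΔP)(P̄/Q̄) = (-573/3.0)(19.30/573.5).

-6.43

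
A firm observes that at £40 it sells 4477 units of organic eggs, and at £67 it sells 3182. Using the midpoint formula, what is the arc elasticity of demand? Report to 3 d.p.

-0.670

ΔQ = 3182 − 4477 = -1295; ΔP = 67 − 40 = 27.
Midpoints: P̄ = 53.50, Q̄ = 3829.5.
ε = (ΔQ/ΔP)(P̄/Q̄) = (-1295/27)(53.50/3829.5).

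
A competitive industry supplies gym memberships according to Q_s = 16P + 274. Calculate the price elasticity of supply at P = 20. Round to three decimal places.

At P = 20, Q_s = 594.
dQ_s/dP = 16.
ε_s = (dQ_s/dP)(P/Q_s) = (16)(20/594).

0.539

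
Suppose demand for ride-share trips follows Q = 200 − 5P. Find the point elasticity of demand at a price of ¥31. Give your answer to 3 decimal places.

At P = 31, Q = 45.
dQ/dP = −5.
ε = (dQ/dP)(P/Q) = (-5)(31/45).

-3.444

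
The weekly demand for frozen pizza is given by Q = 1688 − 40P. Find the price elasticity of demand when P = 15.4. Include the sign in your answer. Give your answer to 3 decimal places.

At P = 15.4, Q = 1072.
dQ/dP = −40.
ε = (dQ/dP)(P/Q) = (-40)(15.4/1072).
|ε| < 1, so demand is inelastic at this price.

-0.575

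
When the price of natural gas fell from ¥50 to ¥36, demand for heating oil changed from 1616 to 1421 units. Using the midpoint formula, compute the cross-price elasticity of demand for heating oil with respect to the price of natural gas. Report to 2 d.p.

ΔQ_x = 1421 − 1616 = -195; ΔP_y = 36 − 50 = -14.
Midpoints: P̄_y = 43.00, Q̄_x = 1518.5.
ε_xy = (ΔQ_x/ΔP_y)(P̄_y/Q̄_x) = (-195/-14)(43.00/1518.5).

0.39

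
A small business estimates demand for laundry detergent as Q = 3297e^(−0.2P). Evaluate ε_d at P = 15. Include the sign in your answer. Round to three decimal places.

-3.000

At P = 15, Q = 164.148.
dQ/dP = −0.2·3297e^(−0.2P) = −0.2Q = -32.830.
ε = (dQ/dP)(P/Q) = (-32.830)(15/164.148).
|ε| > 1, so demand is elastic at this price.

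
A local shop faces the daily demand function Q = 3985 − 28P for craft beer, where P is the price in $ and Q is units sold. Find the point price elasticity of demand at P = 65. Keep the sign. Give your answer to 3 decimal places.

At P = 65, Q = 2165.
dQ/dP = −28.
ε = (dQ/dP)(P/Q) = (-28)(65/2165).
|ε| < 1, so demand is inelastic at this price.

-0.841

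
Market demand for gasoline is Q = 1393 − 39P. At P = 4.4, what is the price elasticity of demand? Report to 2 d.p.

At P = 4.4, Q = 1221.400.
dQ/dP = −39.
ε = (dQ/dP)(P/Q) = (-39)(4.4/1221.400).
|ε| < 1, so demand is inelastic at this price.

-0.14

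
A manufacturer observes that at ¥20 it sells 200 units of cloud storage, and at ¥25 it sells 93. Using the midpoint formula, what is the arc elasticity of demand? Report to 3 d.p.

ΔQ = 93 − 200 = -107; ΔP = 25 − 20 = 5.
Midpoints: P̄ = 22.50, Q̄ = 146.5.
ε = (ΔQ/ΔP)(P̄/Q̄) = (-107/5)(22.50/146.5).

-3.287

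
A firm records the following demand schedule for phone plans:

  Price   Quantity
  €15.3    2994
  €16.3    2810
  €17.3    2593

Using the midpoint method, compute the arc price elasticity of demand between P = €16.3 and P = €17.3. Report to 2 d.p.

-1.35

At P = 16.3, Q = 2810; at P = 17.3, Q = 2593.
ΔQ = -217, ΔP = 1.0. Midpoints: P̄ = 16.80, Q̄ = 2701.5.
ε = (ΔQ/ΔP)(P̄/Q̄) = (-217/1.0)(16.80/2701.5).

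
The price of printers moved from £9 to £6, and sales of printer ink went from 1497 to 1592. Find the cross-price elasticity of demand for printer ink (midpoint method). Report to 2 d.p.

ΔQ_x = 1592 − 1497 = 95; ΔP_y = 6 − 9 = -3.
Midpoints: P̄_y = 7.50, Q̄_x = 1544.5.
ε_xy = (ΔQ_x/ΔP_y)(P̄_y/Q̄_x) = (95/-3)(7.50/1544.5).
ε_xy < 0, so the goods are complements.

-0.15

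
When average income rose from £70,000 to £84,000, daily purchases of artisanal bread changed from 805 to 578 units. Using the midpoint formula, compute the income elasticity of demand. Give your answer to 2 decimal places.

-1.81

ΔQ = -227, ΔI = 14000. Midpoints: Ī = 77,000, Q̄ = 691.5.
ε_I = (ΔQ/ΔI)(Ī/Q̄) = (-227/14000)(77000/691.5).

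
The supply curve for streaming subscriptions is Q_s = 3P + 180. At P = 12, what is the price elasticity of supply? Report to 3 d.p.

0.167

At P = 12, Q_s = 216.
dQ_s/dP = 3.
ε_s = (dQ_s/dP)(P/Q_s) = (3)(12/216).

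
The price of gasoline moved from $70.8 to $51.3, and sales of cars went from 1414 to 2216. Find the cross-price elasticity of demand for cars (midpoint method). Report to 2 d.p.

ΔQ_x = 2216 − 1414 = 802; ΔP_y = 51.3 − 70.8 = -19.5.
Midpoints: P̄_y = 61.05, Q̄_x = 1815.0.
ε_xy = (ΔQ_x/ΔP_y)(P̄_y/Q̄_x) = (802/-19.5)(61.05/1815.0).

-1.38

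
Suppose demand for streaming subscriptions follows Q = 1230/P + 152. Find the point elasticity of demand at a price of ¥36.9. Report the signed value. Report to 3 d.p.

At P = 36.9, Q = 185.333.
dQ/dP = −1230/P² = -0.903.
ε = (dQ/dP)(P/Q) = (-0.903)(36.9/185.333).

-0.180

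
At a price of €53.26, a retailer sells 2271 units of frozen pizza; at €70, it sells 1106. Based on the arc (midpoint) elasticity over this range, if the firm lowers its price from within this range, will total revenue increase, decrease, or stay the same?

increase

Arc ε = (-1165/16.74)(61.63/1688.5) ≈ -2.540.
|ε| = 2.54 > 1, so demand is elastic. A price cut therefore raises total revenue.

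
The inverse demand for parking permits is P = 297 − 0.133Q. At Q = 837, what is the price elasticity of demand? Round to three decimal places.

-1.668

At Q = 837, P = 297 − 0.133(837) = 185.68.
dP/dQ = −0.133, so dQ/dP = 1/(−0.133) = -7.519.
ε = (dQ/dP)(P/Q) = (-7.519)(185.68/837).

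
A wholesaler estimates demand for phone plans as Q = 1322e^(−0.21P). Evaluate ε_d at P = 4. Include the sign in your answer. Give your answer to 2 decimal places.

-0.84

At P = 4, Q = 570.721.
dQ/dP = −0.21·1322e^(−0.21P) = −0.21Q = -119.851.
ε = (dQ/dP)(P/Q) = (-119.851)(4/570.721).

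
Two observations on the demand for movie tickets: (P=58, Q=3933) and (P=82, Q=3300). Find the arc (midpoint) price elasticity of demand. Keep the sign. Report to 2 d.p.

-0.51

ΔQ = 3300 − 3933 = -633; ΔP = 82 − 58 = 24.
Midpoints: P̄ = 70.00, Q̄ = 3616.5.
ε = (ΔQ/ΔP)(P̄/Q̄) = (-633/24)(70.00/3616.5).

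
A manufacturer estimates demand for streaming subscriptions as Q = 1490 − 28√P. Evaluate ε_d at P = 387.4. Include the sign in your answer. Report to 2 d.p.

At P = 387.4, Q = 938.891.
dQ/dP = −28/(2√P) = -0.711.
ε = (dQ/dP)(P/Q) = (-0.711)(387.4/938.891).

-0.29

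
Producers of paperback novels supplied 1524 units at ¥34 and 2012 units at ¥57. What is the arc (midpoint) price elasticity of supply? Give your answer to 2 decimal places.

0.55

ΔQ = 2012 − 1524 = 488; ΔP = 57 − 34 = 23.
Midpoints: P̄ = 45.50, Q̄ = 1768.0.
ε_s = (ΔQ/ΔP)(P̄/Q̄) = (488/23)(45.50/1768.0).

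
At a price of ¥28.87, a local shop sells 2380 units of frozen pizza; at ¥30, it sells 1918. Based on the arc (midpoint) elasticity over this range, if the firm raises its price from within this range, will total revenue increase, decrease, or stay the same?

decrease

Arc ε = (-462/1.13)(29.44/2149.0) ≈ -5.600.
|ε| = 5.60 > 1, so demand is elastic. A price rise therefore reduces total revenue.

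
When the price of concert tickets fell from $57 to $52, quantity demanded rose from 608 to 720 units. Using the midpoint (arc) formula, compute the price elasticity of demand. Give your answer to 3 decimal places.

-1.839

ΔQ = 720 − 608 = 112; ΔP = 52 − 57 = -5.
Midpoints: P̄ = 54.50, Q̄ = 664.0.
ε = (ΔQ/ΔP)(P̄/Q̄) = (112/-5)(54.50/664.0).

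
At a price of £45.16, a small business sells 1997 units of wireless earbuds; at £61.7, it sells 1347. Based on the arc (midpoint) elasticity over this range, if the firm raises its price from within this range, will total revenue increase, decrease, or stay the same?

Arc ε = (-650/16.54)(53.43/1672.0) ≈ -1.256.
|ε| = 1.26 > 1, so demand is elastic. A price rise therefore reduces total revenue.

decrease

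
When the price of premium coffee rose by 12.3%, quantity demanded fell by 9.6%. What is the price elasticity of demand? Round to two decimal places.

ε = %ΔQ / %ΔP = (-9.6)/(12.3) = -0.780.

-0.78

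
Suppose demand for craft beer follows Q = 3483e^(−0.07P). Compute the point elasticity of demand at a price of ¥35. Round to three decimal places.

At P = 35, Q = 300.561.
dQ/dP = −0.07·3483e^(−0.07P) = −0.07Q = -21.039.
ε = (dQ/dP)(P/Q) = (-21.039)(35/300.561).

-2.450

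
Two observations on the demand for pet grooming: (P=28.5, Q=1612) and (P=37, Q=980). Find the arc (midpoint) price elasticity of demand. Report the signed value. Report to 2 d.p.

ΔQ = 980 − 1612 = -632; ΔP = 37 − 28.5 = 8.5.
Midpoints: P̄ = 32.75, Q̄ = 1296.0.
ε = (ΔQ/ΔP)(P̄/Q̄) = (-632/8.5)(32.75/1296.0).

-1.88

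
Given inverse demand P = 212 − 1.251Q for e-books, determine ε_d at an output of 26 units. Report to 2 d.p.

-5.52

At Q = 26, P = 212 − 1.251(26) = 179.47.
dP/dQ = −1.251, so dQ/dP = 1/(−1.251) = -0.799.
ε = (dQ/dP)(P/Q) = (-0.799)(179.47/26).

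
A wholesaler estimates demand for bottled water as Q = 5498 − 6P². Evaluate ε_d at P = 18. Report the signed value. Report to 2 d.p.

-1.09

At P = 18, Q = 3554.
dQ/dP = −12P = -216.
ε = (dQ/dP)(P/Q) = (-216)(18/3554).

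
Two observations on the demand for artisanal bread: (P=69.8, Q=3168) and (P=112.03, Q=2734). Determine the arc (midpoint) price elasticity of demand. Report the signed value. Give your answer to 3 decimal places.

-0.317

ΔQ = 2734 − 3168 = -434; ΔP = 112.03 − 69.8 = 42.23.
Midpoints: P̄ = 90.91, Q̄ = 2951.0.
ε = (ΔQ/ΔP)(P̄/Q̄) = (-434/42.23)(90.91/2951.0).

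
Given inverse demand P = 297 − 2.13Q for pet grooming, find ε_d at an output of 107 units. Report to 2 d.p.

At Q = 107, P = 297 − 2.13(107) = 69.09.
dP/dQ = −2.13, so dQ/dP = 1/(−2.13) = -0.469.
ε = (dQ/dP)(P/Q) = (-0.469)(69.09/107).

-0.30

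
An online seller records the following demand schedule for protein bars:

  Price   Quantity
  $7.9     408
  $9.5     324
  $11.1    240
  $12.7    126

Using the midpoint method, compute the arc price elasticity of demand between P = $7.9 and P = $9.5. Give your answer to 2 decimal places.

-1.25

At P = 7.9, Q = 408; at P = 9.5, Q = 324.
ΔQ = -84, ΔP = 1.6. Midpoints: P̄ = 8.70, Q̄ = 366.0.
ε = (ΔQ/ΔP)(P̄/Q̄) = (-84/1.6)(8.70/366.0).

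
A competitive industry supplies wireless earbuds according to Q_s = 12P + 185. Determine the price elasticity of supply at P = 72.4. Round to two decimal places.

0.82

At P = 72.4, Q_s = 1053.80.
dQ_s/dP = 12.
ε_s = (dQ_s/dP)(P/Q_s) = (12)(72.4/1053.80).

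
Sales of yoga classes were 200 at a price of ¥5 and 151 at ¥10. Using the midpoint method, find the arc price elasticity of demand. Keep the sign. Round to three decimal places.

-0.419

ΔQ = 151 − 200 = -49; ΔP = 10 − 5 = 5.
Midpoints: P̄ = 7.50, Q̄ = 175.5.
ε = (ΔQ/ΔP)(P̄/Q̄) = (-49/5)(7.50/175.5).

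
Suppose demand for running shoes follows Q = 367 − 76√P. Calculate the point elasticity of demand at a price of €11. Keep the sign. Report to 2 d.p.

-1.10

At P = 11, Q = 114.937.
dQ/dP = −76/(2√P) = -11.457.
ε = (dQ/dP)(P/Q) = (-11.457)(11/114.937).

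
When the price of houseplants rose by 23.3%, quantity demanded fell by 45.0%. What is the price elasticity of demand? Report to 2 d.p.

ε = %ΔQ / %ΔP = (-45.0)/(23.3) = -1.931.

-1.93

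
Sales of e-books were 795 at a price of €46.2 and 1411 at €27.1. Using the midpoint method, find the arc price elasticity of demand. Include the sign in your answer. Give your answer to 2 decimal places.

-1.07

ΔQ = 1411 − 795 = 616; ΔP = 27.1 − 46.2 = -19.1.
Midpoints: P̄ = 36.65, Q̄ = 1103.0.
ε = (ΔQ/ΔP)(P̄/Q̄) = (616/-19.1)(36.65/1103.0).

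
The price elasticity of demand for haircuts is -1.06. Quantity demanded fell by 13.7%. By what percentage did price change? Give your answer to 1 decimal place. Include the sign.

12.9%

%ΔP ≈ %ΔQ / ε = (-13.7%)/(-1.06) = 12.92%.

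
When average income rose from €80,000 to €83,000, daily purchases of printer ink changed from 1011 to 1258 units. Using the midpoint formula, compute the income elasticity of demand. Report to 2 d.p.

5.91

ΔQ = 247, ΔI = 3000. Midpoints: Ī = 81,500, Q̄ = 1134.5.
ε_I = (ΔQ/ΔI)(Ī/Q̄) = (247/3000)(81500/1134.5).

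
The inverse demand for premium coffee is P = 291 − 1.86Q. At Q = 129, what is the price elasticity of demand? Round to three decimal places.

At Q = 129, P = 291 − 1.86(129) = 51.06.
dP/dQ = −1.86, so dQ/dP = 1/(−1.86) = -0.538.
ε = (dQ/dP)(P/Q) = (-0.538)(51.06/129).

-0.213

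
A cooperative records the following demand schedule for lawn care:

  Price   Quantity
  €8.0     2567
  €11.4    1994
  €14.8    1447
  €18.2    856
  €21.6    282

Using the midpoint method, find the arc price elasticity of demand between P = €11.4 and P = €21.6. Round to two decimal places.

-2.43

At P = 11.4, Q = 1994; at P = 21.6, Q = 282.
ΔQ = -1712, ΔP = 10.2. Midpoints: P̄ = 16.50, Q̄ = 1138.0.
ε = (ΔQ/ΔP)(P̄/Q̄) = (-1712/10.2)(16.50/1138.0).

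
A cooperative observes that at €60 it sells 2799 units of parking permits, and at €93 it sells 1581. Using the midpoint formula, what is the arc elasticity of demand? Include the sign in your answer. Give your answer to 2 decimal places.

-1.29

ΔQ = 1581 − 2799 = -1218; ΔP = 93 − 60 = 33.
Midpoints: P̄ = 76.50, Q̄ = 2190.0.
ε = (ΔQ/ΔP)(P̄/Q̄) = (-1218/33)(76.50/2190.0).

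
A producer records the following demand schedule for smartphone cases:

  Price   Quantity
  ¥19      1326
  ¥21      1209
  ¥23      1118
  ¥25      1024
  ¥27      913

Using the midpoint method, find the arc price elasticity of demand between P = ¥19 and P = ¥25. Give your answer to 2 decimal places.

At P = 19, Q = 1326; at P = 25, Q = 1024.
ΔQ = -302, ΔP = 6. Midpoints: P̄ = 22.00, Q̄ = 1175.0.
ε = (ΔQ/ΔP)(P̄/Q̄) = (-302/6)(22.00/1175.0).

-0.94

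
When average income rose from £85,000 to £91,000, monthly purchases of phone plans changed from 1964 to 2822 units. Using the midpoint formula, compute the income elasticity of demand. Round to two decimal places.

ΔQ = 858, ΔI = 6000. Midpoints: Ī = 88,000, Q̄ = 2393.0.
ε_I = (ΔQ/ΔI)(Ī/Q̄) = (858/6000)(88000/2393.0).

5.26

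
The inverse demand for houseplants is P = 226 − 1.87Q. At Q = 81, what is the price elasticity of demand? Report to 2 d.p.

At Q = 81, P = 226 − 1.87(81) = 74.53.
dP/dQ = −1.87, so dQ/dP = 1/(−1.87) = -0.535.
ε = (dQ/dP)(P/Q) = (-0.535)(74.53/81).

-0.49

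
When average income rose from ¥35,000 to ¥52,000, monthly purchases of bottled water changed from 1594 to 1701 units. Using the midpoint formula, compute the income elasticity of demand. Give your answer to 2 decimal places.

0.17

ΔQ = 107, ΔI = 17000. Midpoints: Ī = 43,500, Q̄ = 1647.5.
ε_I = (ΔQ/ΔI)(Ī/Q̄) = (107/17000)(43500/1647.5).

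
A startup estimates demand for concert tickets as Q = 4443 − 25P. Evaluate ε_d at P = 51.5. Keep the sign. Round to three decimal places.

-0.408

At P = 51.5, Q = 3155.500.
dQ/dP = −25.
ε = (dQ/dP)(P/Q) = (-25)(51.5/3155.500).
|ε| < 1, so demand is inelastic at this price.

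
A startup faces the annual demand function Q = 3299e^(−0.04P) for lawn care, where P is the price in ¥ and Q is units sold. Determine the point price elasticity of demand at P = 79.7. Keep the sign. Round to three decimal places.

-3.188

At P = 79.7, Q = 136.098.
dQ/dP = −0.04·3299e^(−0.04P) = −0.04Q = -5.444.
ε = (dQ/dP)(P/Q) = (-5.444)(79.7/136.098).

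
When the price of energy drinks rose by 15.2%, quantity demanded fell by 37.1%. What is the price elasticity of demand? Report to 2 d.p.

ε = %ΔQ / %ΔP = (-37.1)/(15.2) = -2.441.

-2.44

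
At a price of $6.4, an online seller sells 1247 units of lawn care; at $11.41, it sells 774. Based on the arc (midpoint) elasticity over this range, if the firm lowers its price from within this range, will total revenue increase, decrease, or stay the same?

decrease

Arc ε = (-473/5.01)(8.91/1010.5) ≈ -0.832.
|ε| = 0.83 < 1, so demand is inelastic. A price cut therefore reduces total revenue.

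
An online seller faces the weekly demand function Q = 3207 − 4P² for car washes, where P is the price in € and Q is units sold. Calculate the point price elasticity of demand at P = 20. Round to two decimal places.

At P = 20, Q = 1607.
dQ/dP = −8P = -160.
ε = (dQ/dP)(P/Q) = (-160)(20/1607).
|ε| > 1, so demand is elastic at this price.

-1.99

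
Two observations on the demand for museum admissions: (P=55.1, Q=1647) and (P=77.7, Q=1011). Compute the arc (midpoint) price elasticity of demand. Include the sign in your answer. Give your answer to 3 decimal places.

-1.406

ΔQ = 1011 − 1647 = -636; ΔP = 77.7 − 55.1 = 22.6.
Midpoints: P̄ = 66.40, Q̄ = 1329.0.
ε = (ΔQ/ΔP)(P̄/Q̄) = (-636/22.6)(66.40/1329.0).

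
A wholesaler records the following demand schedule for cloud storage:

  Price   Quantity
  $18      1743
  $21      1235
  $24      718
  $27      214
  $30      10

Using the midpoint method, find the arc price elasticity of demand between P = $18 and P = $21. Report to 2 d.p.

-2.22

At P = 18, Q = 1743; at P = 21, Q = 1235.
ΔQ = -508, ΔP = 3. Midpoints: P̄ = 19.50, Q̄ = 1489.0.
ε = (ΔQ/ΔP)(P̄/Q̄) = (-508/3)(19.50/1489.0).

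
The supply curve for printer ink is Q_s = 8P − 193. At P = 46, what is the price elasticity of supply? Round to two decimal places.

2.10

At P = 46, Q_s = 175.
dQ_s/dP = 8.
ε_s = (dQ_s/dP)(P/Q_s) = (8)(46/175).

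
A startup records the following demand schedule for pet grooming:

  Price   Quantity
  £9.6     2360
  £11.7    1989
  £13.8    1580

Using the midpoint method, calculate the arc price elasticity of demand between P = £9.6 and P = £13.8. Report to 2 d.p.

-1.10

At P = 9.6, Q = 2360; at P = 13.8, Q = 1580.
ΔQ = -780, ΔP = 4.2. Midpoints: P̄ = 11.70, Q̄ = 1970.0.
ε = (ΔQ/ΔP)(P̄/Q̄) = (-780/4.2)(11.70/1970.0).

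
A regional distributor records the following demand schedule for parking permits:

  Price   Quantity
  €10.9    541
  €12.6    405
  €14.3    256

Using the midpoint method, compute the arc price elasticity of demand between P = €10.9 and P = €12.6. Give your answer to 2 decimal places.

-1.99

At P = 10.9, Q = 541; at P = 12.6, Q = 405.
ΔQ = -136, ΔP = 1.7. Midpoints: P̄ = 11.75, Q̄ = 473.0.
ε = (ΔQ/ΔP)(P̄/Q̄) = (-136/1.7)(11.75/473.0).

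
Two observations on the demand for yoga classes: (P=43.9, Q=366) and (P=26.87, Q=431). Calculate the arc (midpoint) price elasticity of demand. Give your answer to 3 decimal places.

ΔQ = 431 − 366 = 65; ΔP = 26.87 − 43.9 = -17.03.
Midpoints: P̄ = 35.38, Q̄ = 398.5.
ε = (ΔQ/ΔP)(P̄/Q̄) = (65/-17.03)(35.38/398.5).

-0.339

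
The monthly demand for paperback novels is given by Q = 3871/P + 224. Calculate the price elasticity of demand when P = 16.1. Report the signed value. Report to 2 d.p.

-0.52

At P = 16.1, Q = 464.435.
dQ/dP = −3871/P² = -14.934.
ε = (dQ/dP)(P/Q) = (-14.934)(16.1/464.435).
|ε| < 1, so demand is inelastic at this price.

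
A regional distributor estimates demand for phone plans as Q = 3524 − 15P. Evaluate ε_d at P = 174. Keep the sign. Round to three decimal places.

-2.856

At P = 174, Q = 914.
dQ/dP = −15.
ε = (dQ/dP)(P/Q) = (-15)(174/914).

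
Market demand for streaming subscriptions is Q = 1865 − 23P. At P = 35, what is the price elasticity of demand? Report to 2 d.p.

At P = 35, Q = 1060.
dQ/dP = −23.
ε = (dQ/dP)(P/Q) = (-23)(35/1060).

-0.76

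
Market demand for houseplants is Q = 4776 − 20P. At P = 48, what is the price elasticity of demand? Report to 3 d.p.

-0.252

At P = 48, Q = 3816.
dQ/dP = −20.
ε = (dQ/dP)(P/Q) = (-20)(48/3816).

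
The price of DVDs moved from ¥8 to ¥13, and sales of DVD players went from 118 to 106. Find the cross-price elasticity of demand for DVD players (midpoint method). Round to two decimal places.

ΔQ_x = 106 − 118 = -12; ΔP_y = 13 − 8 = 5.
Midpoints: P̄_y = 10.50, Q̄_x = 112.0.
ε_xy = (ΔQ_x/ΔP_y)(P̄_y/Q̄_x) = (-12/5)(10.50/112.0).

-0.23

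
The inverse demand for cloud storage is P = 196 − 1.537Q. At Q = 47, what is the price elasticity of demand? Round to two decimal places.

At Q = 47, P = 196 − 1.537(47) = 123.76.
dP/dQ = −1.537, so dQ/dP = 1/(−1.537) = -0.651.
ε = (dQ/dP)(P/Q) = (-0.651)(123.76/47).

-1.71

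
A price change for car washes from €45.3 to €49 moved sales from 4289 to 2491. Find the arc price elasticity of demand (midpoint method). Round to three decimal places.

-6.759

ΔQ = 2491 − 4289 = -1798; ΔP = 49 − 45.3 = 3.7.
Midpoints: P̄ = 47.15, Q̄ = 3390.0.
ε = (ΔQ/ΔP)(P̄/Q̄) = (-1798/3.7)(47.15/3390.0).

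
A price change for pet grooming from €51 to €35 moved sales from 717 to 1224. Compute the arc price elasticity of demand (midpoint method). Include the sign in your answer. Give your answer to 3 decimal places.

ΔQ = 1224 − 717 = 507; ΔP = 35 − 51 = -16.
Midpoints: P̄ = 43.00, Q̄ = 970.5.
ε = (ΔQ/ΔP)(P̄/Q̄) = (507/-16)(43.00/970.5).

-1.404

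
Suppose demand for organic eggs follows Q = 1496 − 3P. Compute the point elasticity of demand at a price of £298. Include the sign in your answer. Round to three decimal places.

-1.485

At P = 298, Q = 602.
dQ/dP = −3.
ε = (dQ/dP)(P/Q) = (-3)(298/602).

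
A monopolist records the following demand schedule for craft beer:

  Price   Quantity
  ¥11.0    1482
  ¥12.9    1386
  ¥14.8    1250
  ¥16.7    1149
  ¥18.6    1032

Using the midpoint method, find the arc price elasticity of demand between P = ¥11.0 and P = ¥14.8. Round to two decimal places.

-0.58

At P = 11.0, Q = 1482; at P = 14.8, Q = 1250.
ΔQ = -232, ΔP = 3.8. Midpoints: P̄ = 12.90, Q̄ = 1366.0.
ε = (ΔQ/ΔP)(P̄/Q̄) = (-232/3.8)(12.90/1366.0).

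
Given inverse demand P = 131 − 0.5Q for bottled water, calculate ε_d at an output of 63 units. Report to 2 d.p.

-3.16

At Q = 63, P = 131 − 0.5(63) = 99.50.
dP/dQ = −0.5, so dQ/dP = 1/(−0.5) = -2.000.
ε = (dQ/dP)(P/Q) = (-2.000)(99.50/63).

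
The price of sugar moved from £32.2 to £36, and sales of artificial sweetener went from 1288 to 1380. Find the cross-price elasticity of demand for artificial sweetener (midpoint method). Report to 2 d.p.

0.62

ΔQ_x = 1380 − 1288 = 92; ΔP_y = 36 − 32.2 = 3.8.
Midpoints: P̄_y = 34.10, Q̄_x = 1334.0.
ε_xy = (ΔQ_x/ΔP_y)(P̄_y/Q̄_x) = (92/3.8)(34.10/1334.0).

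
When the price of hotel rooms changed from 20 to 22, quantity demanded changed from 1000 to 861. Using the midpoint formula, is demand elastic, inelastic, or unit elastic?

elastic

Arc ε ≈ -1.569.
|ε| = 1.57 > 1.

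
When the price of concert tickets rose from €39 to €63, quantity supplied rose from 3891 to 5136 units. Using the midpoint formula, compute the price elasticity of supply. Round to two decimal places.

ΔQ = 5136 − 3891 = 1245; ΔP = 63 − 39 = 24.
Midpoints: P̄ = 51.00, Q̄ = 4513.5.
ε_s = (ΔQ/ΔP)(P̄/Q̄) = (1245/24)(51.00/4513.5).

0.59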